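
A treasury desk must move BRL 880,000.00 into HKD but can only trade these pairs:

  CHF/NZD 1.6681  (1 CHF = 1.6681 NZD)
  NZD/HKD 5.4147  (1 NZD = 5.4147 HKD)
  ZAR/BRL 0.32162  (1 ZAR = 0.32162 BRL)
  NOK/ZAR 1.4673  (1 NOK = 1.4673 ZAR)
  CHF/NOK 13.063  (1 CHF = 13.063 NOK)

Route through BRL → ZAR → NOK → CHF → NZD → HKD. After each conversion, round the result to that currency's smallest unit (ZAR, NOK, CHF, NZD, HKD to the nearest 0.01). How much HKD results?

BRL 880,000.00 ÷ 0.32162 = ZAR 2,736,148.25
ZAR 2,736,148.25 ÷ 1.4673 = NOK 1,864,750.39
NOK 1,864,750.39 ÷ 13.063 = CHF 142,750.55
CHF 142,750.55 × 1.6681 = NZD 238,122.19
NZD 238,122.19 × 5.4147 = HKD 1,289,360.22

HKD 1,289,360.22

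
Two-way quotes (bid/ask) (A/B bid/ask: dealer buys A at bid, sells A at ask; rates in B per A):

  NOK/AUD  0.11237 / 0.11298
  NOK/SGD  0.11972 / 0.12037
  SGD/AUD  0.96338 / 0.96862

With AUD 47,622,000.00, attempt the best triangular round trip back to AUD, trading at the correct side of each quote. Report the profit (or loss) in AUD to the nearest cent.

Net profit: AUD 993,011.68

Best loop AUD → NOK → SGD → AUD:
AUD 47,622,000.00 ÷ 0.11298 (buy NOK at ask) = NOK 421,508,231.55
NOK 421,508,231.55 × 0.11972 (sell NOK at bid) = SGD 50,462,965.48
SGD 50,462,965.48 × 0.96338 (sell SGD at bid) = AUD 48,615,011.68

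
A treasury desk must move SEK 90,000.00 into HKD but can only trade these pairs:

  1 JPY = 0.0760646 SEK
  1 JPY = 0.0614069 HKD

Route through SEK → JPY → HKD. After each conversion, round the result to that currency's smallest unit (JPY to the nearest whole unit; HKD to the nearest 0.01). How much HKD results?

HKD 72,656.95

SEK 90,000.00 ÷ 0.0760646 = JPY 1,183,205
JPY 1,183,205 × 0.0614069 = HKD 72,656.95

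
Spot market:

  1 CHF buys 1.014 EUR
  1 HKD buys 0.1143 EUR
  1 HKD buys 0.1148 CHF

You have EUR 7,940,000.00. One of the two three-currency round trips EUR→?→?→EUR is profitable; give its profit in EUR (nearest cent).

Profit: EUR 146,379.42

Profitable loop is EUR → HKD → CHF → EUR:
EUR 7,940,000.00 ÷ 0.1143 = HKD 69,466,316.71
HKD 69,466,316.71 × 0.1148 = CHF 7,974,733.16
CHF 7,974,733.16 × 1.014 = EUR 8,086,379.42
Profit = EUR 8,086,379.42 − EUR 7,940,000.00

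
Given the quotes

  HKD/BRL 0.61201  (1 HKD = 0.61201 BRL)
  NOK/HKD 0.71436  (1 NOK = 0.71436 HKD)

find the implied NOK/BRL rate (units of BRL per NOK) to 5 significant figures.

1 NOK × 0.71436 = 0.71436 HKD
0.71436 HKD × 0.61201 = 0.437195 BRL

NOK/BRL = 0.43720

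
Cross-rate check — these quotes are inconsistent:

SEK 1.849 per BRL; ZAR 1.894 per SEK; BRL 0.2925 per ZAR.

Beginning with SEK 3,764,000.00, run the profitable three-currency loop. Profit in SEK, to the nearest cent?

Profitable loop is SEK → ZAR → BRL → SEK:
SEK 3,764,000.00 × 1.894 = ZAR 7,129,016.00
ZAR 7,129,016.00 × 0.2925 = BRL 2,085,237.18
BRL 2,085,237.18 × 1.849 = SEK 3,855,603.55
Profit = SEK 3,855,603.55 − SEK 3,764,000.00

Profit: SEK 91,603.55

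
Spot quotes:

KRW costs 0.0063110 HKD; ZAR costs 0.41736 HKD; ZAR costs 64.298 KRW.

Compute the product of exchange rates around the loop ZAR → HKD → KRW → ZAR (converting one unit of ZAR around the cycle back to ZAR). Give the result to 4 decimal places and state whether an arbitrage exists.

1.0285 (arbitrage exists)

Around ZAR → HKD → KRW → ZAR: 1 × 0.41736 ÷ 0.0063110 ÷ 64.298 = 1.028526
Product > 1; profitable direction is ZAR → HKD → KRW → ZAR.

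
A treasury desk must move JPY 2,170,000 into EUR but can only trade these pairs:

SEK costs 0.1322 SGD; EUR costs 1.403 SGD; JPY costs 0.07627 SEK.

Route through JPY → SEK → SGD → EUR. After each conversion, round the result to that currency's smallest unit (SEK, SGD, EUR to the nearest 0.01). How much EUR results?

EUR 15,595.07

JPY 2,170,000 × 0.07627 = SEK 165,505.90
SEK 165,505.90 × 0.1322 = SGD 21,879.88
SGD 21,879.88 ÷ 1.403 = EUR 15,595.07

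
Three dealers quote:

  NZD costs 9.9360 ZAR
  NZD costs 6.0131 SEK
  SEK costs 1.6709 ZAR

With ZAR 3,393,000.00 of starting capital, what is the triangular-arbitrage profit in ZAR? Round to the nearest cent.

Profitable loop is ZAR → NZD → SEK → ZAR:
ZAR 3,393,000.00 ÷ 9.9360 = NZD 341,485.51
NZD 341,485.51 × 6.0131 = SEK 2,053,386.50
SEK 2,053,386.50 × 1.6709 = ZAR 3,431,003.51
Profit = ZAR 3,431,003.51 − ZAR 3,393,000.00

Profit: ZAR 38,003.51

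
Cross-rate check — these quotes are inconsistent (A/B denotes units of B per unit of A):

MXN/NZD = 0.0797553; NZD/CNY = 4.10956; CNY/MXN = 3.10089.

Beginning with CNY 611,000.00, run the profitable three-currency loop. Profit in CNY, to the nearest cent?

Profitable loop is CNY → MXN → NZD → CNY:
CNY 611,000.00 × 3.10089 = MXN 1,894,643.79
MXN 1,894,643.79 × 0.0797553 = NZD 151,107.88
NZD 151,107.88 × 4.10956 = CNY 620,986.92
Profit = CNY 620,986.92 − CNY 611,000.00

Profit: CNY 9,986.92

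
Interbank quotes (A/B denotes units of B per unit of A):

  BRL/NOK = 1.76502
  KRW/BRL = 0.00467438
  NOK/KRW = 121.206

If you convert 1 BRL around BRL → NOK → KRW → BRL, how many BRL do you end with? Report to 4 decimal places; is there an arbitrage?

Around BRL → NOK → KRW → BRL: 1 × 1.76502 × 121.206 × 0.00467438 = 0.999995
Product ≈ 1 (deviation 0.001%, within rounding noise).

1.0000 (no arbitrage)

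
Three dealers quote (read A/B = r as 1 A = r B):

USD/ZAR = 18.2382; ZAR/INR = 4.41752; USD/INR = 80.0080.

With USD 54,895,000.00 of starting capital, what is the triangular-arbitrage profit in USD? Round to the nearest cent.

Profit: USD 383,961.23

Profitable loop is USD → ZAR → INR → USD:
USD 54,895,000.00 × 18.2382 = ZAR 1,001,185,989.00
ZAR 1,001,185,989.00 × 4.41752 = INR 4,422,759,130.13
INR 4,422,759,130.13 ÷ 80.0080 = USD 55,278,961.23
Profit = USD 55,278,961.23 − USD 54,895,000.00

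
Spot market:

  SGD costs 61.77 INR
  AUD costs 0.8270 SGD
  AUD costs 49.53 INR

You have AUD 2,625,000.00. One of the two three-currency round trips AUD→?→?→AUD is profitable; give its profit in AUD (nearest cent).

Profit: AUD 82,348.05

Profitable loop is AUD → SGD → INR → AUD:
AUD 2,625,000.00 × 0.8270 = SGD 2,170,875.00
SGD 2,170,875.00 × 61.77 = INR 134,094,948.75
INR 134,094,948.75 ÷ 49.53 = AUD 2,707,348.05
Profit = AUD 2,707,348.05 − AUD 2,625,000.00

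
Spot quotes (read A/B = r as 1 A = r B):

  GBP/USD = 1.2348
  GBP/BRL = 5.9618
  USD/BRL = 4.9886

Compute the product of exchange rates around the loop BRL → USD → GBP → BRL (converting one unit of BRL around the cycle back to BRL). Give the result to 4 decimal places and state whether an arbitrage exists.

0.9678 (arbitrage exists)

Around BRL → USD → GBP → BRL: 1 ÷ 4.9886 ÷ 1.2348 × 5.9618 = 0.967837
Product < 1; profitable direction is BRL → GBP → USD → BRL.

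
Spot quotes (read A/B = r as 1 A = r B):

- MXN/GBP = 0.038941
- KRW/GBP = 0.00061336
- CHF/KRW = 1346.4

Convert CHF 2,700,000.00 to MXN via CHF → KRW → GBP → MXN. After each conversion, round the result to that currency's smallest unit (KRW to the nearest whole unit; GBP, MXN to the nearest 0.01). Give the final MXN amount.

CHF 2,700,000.00 × 1346.4 = KRW 3,635,280,000
KRW 3,635,280,000 × 0.00061336 = GBP 2,229,735.34
GBP 2,229,735.34 ÷ 0.038941 = MXN 57,259,324.11

MXN 57,259,324.11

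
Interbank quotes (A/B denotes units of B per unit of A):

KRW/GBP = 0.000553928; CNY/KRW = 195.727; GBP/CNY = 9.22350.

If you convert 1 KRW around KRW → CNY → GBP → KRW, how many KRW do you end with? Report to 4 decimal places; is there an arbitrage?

Around KRW → CNY → GBP → KRW: 1 ÷ 195.727 ÷ 9.22350 ÷ 0.000553928 = 1.000000
Product ≈ 1 (deviation 0.000%, within rounding noise).

1.0000 (no arbitrage)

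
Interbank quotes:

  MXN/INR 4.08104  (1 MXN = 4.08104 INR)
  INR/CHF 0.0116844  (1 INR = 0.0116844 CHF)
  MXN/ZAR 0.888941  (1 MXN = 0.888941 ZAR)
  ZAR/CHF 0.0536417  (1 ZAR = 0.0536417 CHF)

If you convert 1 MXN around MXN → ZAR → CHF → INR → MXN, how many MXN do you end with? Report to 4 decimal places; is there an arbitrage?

1.0000 (no arbitrage)

Around MXN → ZAR → CHF → INR → MXN: 1 × 0.888941 × 0.0536417 ÷ 0.0116844 ÷ 4.08104 = 0.999996
Product ≈ 1 (deviation 0.000%, within rounding noise).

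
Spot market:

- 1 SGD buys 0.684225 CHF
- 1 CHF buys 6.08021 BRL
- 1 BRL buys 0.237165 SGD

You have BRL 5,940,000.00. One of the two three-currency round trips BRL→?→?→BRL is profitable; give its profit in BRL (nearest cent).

Profitable loop is BRL → CHF → SGD → BRL:
BRL 5,940,000.00 ÷ 6.08021 = CHF 976,939.94
CHF 976,939.94 ÷ 0.684225 = SGD 1,427,805.10
SGD 1,427,805.10 ÷ 0.237165 = BRL 6,020,302.72
Profit = BRL 6,020,302.72 − BRL 5,940,000.00

Profit: BRL 80,302.72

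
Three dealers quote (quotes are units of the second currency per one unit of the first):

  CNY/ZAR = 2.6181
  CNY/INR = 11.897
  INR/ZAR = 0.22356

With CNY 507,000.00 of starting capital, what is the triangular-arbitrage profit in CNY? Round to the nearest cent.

Profitable loop is CNY → INR → ZAR → CNY:
CNY 507,000.00 × 11.897 = INR 6,031,779.00
INR 6,031,779.00 × 0.22356 = ZAR 1,348,464.51
ZAR 1,348,464.51 ÷ 2.6181 = CNY 515,054.62
Profit = CNY 515,054.62 − CNY 507,000.00

Profit: CNY 8,054.62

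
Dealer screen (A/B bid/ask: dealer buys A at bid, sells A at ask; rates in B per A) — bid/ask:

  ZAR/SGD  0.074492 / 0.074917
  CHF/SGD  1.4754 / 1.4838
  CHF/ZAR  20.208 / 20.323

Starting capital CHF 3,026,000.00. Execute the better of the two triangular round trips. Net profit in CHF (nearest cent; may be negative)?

Net profit: CHF 43,916.23

Best loop CHF → ZAR → SGD → CHF:
CHF 3,026,000.00 × 20.208 (sell CHF at bid) = ZAR 61,149,408.00
ZAR 61,149,408.00 × 0.074492 (sell ZAR at bid) = SGD 4,555,141.70
SGD 4,555,141.70 ÷ 1.4838 (buy CHF at ask) = CHF 3,069,916.23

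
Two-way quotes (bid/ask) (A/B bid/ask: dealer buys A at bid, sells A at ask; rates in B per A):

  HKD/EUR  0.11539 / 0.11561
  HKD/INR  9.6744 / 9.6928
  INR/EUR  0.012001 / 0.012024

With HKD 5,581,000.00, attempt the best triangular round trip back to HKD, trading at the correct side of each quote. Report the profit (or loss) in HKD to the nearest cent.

Best loop HKD → INR → EUR → HKD:
HKD 5,581,000.00 × 9.6744 (sell HKD at bid) = INR 53,992,826.40
INR 53,992,826.40 × 0.012001 (sell INR at bid) = EUR 647,967.91
EUR 647,967.91 ÷ 0.11561 (buy HKD at ask) = HKD 5,604,773.89

Net profit: HKD 23,773.89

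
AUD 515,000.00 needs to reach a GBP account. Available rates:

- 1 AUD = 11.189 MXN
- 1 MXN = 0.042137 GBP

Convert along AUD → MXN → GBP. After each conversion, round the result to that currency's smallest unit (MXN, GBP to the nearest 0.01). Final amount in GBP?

AUD 515,000.00 × 11.189 = MXN 5,762,335.00
MXN 5,762,335.00 × 0.042137 = GBP 242,807.51

GBP 242,807.51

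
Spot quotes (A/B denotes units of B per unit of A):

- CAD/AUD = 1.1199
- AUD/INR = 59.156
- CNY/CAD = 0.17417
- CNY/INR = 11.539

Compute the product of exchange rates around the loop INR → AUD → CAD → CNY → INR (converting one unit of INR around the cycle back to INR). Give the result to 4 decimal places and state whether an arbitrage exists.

1.0000 (no arbitrage)

Around INR → AUD → CAD → CNY → INR: 1 ÷ 59.156 ÷ 1.1199 ÷ 0.17417 × 11.539 = 1.000039
Product ≈ 1 (deviation 0.004%, within rounding noise).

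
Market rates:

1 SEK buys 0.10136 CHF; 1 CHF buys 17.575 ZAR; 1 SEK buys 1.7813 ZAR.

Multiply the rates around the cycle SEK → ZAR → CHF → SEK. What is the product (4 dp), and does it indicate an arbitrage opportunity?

0.9999 (no arbitrage)

Around SEK → ZAR → CHF → SEK: 1 × 1.7813 ÷ 17.575 ÷ 0.10136 = 0.999943
Product ≈ 1 (deviation 0.006%, within rounding noise).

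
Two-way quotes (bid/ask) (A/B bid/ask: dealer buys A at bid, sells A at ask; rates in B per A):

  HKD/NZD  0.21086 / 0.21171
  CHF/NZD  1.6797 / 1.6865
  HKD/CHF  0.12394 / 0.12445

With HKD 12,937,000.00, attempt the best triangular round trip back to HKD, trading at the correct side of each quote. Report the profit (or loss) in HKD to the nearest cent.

Best loop HKD → NZD → CHF → HKD:
HKD 12,937,000.00 × 0.21086 (sell HKD at bid) = NZD 2,727,895.82
NZD 2,727,895.82 ÷ 1.6865 (buy CHF at ask) = CHF 1,617,489.37
CHF 1,617,489.37 ÷ 0.12445 (buy HKD at ask) = HKD 12,997,102.20

Net profit: HKD 60,102.20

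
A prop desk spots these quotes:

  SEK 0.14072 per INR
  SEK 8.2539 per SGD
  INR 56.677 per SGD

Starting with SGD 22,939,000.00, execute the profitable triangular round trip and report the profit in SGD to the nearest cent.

Profit: SGD 800,469.16

Profitable loop is SGD → SEK → INR → SGD:
SGD 22,939,000.00 × 8.2539 = SEK 189,336,212.10
SEK 189,336,212.10 ÷ 0.14072 = INR 1,345,481,893.83
INR 1,345,481,893.83 ÷ 56.677 = SGD 23,739,469.16
Profit = SGD 23,739,469.16 − SGD 22,939,000.00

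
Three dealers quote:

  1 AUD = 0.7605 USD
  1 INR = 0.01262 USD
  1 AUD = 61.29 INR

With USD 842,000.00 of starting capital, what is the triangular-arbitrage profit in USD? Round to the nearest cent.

Profit: USD 14,370.80

Profitable loop is USD → AUD → INR → USD:
USD 842,000.00 ÷ 0.7605 = AUD 1,107,166.34
AUD 1,107,166.34 × 61.29 = INR 67,858,224.85
INR 67,858,224.85 × 0.01262 = USD 856,370.80
Profit = USD 856,370.80 − USD 842,000.00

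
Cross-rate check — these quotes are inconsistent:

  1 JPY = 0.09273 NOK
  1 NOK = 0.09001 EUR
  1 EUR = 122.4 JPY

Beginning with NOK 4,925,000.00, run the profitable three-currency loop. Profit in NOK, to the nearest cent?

Profit: NOK 106,513.87

Profitable loop is NOK → EUR → JPY → NOK:
NOK 4,925,000.00 × 0.09001 = EUR 443,299.25
EUR 443,299.25 × 122.4 = JPY 54,259,828
JPY 54,259,828 × 0.09273 = NOK 5,031,513.87
Profit = NOK 5,031,513.87 − NOK 4,925,000.00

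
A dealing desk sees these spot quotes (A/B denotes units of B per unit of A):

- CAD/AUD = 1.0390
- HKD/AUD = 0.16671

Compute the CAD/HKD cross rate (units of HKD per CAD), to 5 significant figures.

1 CAD × 1.0390 = 1.039 AUD
1.039 AUD ÷ 0.16671 = 6.23238 HKD

CAD/HKD = 6.2324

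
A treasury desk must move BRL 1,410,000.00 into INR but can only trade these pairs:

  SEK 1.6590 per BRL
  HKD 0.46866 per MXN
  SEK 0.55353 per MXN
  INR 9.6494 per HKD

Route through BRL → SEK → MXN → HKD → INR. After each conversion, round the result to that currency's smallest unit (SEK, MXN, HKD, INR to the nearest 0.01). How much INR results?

INR 19,110,961.31

BRL 1,410,000.00 × 1.6590 = SEK 2,339,190.00
SEK 2,339,190.00 ÷ 0.55353 = MXN 4,225,949.81
MXN 4,225,949.81 × 0.46866 = HKD 1,980,533.64
HKD 1,980,533.64 × 9.6494 = INR 19,110,961.31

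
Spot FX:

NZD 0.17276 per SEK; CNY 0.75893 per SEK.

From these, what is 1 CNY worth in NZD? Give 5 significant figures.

CNY/NZD = 0.22764

1 CNY ÷ 0.75893 = 1.31764 SEK
1.31764 SEK × 0.17276 = 0.227636 NZD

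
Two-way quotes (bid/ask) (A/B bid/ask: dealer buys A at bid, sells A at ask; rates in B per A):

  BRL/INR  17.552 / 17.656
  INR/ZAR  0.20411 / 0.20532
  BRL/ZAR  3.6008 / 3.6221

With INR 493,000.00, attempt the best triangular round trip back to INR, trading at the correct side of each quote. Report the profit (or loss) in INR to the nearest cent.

Net result: INR -3,308.75 (no profitable arbitrage after spreads)

Best loop INR → BRL → ZAR → INR:
INR 493,000.00 ÷ 17.656 (buy BRL at ask) = BRL 27,922.52
BRL 27,922.52 × 3.6008 (sell BRL at bid) = ZAR 100,543.41
ZAR 100,543.41 ÷ 0.20532 (buy INR at ask) = INR 489,691.25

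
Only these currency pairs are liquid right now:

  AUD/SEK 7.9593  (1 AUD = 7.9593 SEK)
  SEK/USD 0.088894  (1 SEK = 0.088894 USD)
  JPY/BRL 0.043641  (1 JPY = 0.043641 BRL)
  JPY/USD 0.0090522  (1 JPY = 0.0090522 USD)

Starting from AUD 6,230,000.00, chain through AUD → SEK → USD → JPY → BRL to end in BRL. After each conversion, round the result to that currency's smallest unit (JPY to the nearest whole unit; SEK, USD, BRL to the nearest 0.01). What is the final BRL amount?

AUD 6,230,000.00 × 7.9593 = SEK 49,586,439.00
SEK 49,586,439.00 × 0.088894 = USD 4,407,936.91
USD 4,407,936.91 ÷ 0.0090522 = JPY 486,946,478
JPY 486,946,478 × 0.043641 = BRL 21,250,831.25

BRL 21,250,831.25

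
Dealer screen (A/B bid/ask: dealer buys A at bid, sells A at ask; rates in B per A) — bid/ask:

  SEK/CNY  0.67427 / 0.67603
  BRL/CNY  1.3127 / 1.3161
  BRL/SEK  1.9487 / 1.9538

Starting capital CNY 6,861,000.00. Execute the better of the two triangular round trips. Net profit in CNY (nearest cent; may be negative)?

Net result: CNY -11,208.49 (no profitable arbitrage after spreads)

Best loop CNY → BRL → SEK → CNY:
CNY 6,861,000.00 ÷ 1.3161 (buy BRL at ask) = BRL 5,213,129.70
BRL 5,213,129.70 × 1.9487 (sell BRL at bid) = SEK 10,158,825.85
SEK 10,158,825.85 × 0.67427 (sell SEK at bid) = CNY 6,849,791.51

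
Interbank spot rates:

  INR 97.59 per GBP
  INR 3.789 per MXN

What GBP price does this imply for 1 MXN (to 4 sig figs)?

1 MXN × 3.789 = 3.789 INR
3.789 INR ÷ 97.59 = 0.0388257 GBP

MXN/GBP = 0.03883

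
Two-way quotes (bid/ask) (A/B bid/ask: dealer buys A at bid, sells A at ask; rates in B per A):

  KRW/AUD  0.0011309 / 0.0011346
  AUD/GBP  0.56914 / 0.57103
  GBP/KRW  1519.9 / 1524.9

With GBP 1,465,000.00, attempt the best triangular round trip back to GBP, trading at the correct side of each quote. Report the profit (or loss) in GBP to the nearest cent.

Net profit: GBP 17,840.90

Best loop GBP → AUD → KRW → GBP:
GBP 1,465,000.00 ÷ 0.57103 (buy AUD at ask) = AUD 2,565,539.46
AUD 2,565,539.46 ÷ 0.0011346 (buy KRW at ask) = KRW 2,261,184,086
KRW 2,261,184,086 ÷ 1524.9 (buy GBP at ask) = GBP 1,482,840.90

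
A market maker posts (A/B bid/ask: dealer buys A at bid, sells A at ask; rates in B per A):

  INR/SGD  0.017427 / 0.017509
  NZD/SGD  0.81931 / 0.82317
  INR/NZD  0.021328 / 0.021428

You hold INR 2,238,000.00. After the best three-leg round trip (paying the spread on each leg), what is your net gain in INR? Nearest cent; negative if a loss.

Best loop INR → NZD → SGD → INR:
INR 2,238,000.00 × 0.021328 (sell INR at bid) = NZD 47,732.06
NZD 47,732.06 × 0.81931 (sell NZD at bid) = SGD 39,107.36
SGD 39,107.36 ÷ 0.017509 (buy INR at ask) = INR 2,233,557.45

Net result: INR -4,442.55 (no profitable arbitrage after spreads)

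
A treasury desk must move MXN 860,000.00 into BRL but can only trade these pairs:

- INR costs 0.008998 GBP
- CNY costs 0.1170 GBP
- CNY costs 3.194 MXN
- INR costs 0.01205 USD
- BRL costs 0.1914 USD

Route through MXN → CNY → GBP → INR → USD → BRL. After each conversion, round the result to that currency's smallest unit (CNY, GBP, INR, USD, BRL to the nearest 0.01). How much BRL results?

BRL 220,418.76

MXN 860,000.00 ÷ 3.194 = CNY 269,254.85
CNY 269,254.85 × 0.1170 = GBP 31,502.82
GBP 31,502.82 ÷ 0.008998 = INR 3,501,091.35
INR 3,501,091.35 × 0.01205 = USD 42,188.15
USD 42,188.15 ÷ 0.1914 = BRL 220,418.76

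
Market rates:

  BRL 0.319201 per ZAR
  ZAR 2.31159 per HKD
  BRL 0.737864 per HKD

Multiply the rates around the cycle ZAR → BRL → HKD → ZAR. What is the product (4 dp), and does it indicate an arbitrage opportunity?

1.0000 (no arbitrage)

Around ZAR → BRL → HKD → ZAR: 1 × 0.319201 ÷ 0.737864 × 2.31159 = 0.999997
Product ≈ 1 (deviation 0.000%, within rounding noise).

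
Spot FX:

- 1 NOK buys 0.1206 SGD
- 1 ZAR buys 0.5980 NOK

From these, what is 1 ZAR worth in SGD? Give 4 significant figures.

ZAR/SGD = 0.07212

1 ZAR × 0.5980 = 0.598 NOK
0.598 NOK × 0.1206 = 0.0721188 SGD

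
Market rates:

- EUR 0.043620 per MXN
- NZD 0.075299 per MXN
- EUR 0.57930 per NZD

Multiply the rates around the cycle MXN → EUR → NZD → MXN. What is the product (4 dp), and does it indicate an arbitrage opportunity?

1.0000 (no arbitrage)

Around MXN → EUR → NZD → MXN: 1 × 0.043620 ÷ 0.57930 ÷ 0.075299 = 0.999984
Product ≈ 1 (deviation 0.002%, within rounding noise).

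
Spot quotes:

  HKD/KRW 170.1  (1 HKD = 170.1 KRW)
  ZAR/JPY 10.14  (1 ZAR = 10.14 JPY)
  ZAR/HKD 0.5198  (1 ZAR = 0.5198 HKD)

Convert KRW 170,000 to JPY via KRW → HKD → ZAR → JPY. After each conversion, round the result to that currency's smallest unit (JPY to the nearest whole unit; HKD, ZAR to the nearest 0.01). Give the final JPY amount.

KRW 170,000 ÷ 170.1 = HKD 999.41
HKD 999.41 ÷ 0.5198 = ZAR 1,922.68
ZAR 1,922.68 × 10.14 = JPY 19,496

JPY 19,496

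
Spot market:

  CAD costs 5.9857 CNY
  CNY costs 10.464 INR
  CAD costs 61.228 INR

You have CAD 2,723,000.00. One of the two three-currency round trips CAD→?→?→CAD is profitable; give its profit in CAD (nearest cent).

Profit: CAD 62,545.43

Profitable loop is CAD → CNY → INR → CAD:
CAD 2,723,000.00 × 5.9857 = CNY 16,299,061.10
CNY 16,299,061.10 × 10.464 = INR 170,553,375.35
INR 170,553,375.35 ÷ 61.228 = CAD 2,785,545.43
Profit = CAD 2,785,545.43 − CAD 2,723,000.00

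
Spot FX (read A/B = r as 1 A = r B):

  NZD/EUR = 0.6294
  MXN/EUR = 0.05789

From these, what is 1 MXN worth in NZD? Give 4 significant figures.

1 MXN × 0.05789 = 0.05789 EUR
0.05789 EUR ÷ 0.6294 = 0.0919765 NZD

MXN/NZD = 0.09198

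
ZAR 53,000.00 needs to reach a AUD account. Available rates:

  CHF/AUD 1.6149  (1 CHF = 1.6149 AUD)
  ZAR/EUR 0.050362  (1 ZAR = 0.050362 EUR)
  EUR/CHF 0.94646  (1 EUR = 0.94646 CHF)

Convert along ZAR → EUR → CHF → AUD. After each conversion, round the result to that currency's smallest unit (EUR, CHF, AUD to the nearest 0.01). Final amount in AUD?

ZAR 53,000.00 × 0.050362 = EUR 2,669.19
EUR 2,669.19 × 0.94646 = CHF 2,526.28
CHF 2,526.28 × 1.6149 = AUD 4,079.69

AUD 4,079.69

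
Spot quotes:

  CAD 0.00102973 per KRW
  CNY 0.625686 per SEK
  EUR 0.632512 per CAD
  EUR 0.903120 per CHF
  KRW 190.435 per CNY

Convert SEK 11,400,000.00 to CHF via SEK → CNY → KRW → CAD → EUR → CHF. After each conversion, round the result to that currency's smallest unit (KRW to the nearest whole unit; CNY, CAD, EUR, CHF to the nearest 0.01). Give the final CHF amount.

SEK 11,400,000.00 × 0.625686 = CNY 7,132,820.40
CNY 7,132,820.40 × 190.435 = KRW 1,358,338,653
KRW 1,358,338,653 × 0.00102973 = CAD 1,398,722.06
CAD 1,398,722.06 × 0.632512 = EUR 884,708.49
EUR 884,708.49 ÷ 0.903120 = CHF 979,613.44

CHF 979,613.44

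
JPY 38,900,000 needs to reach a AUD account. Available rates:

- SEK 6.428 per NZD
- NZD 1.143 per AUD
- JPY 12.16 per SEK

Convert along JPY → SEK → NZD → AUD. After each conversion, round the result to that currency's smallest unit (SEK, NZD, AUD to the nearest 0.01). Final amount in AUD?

JPY 38,900,000 ÷ 12.16 = SEK 3,199,013.16
SEK 3,199,013.16 ÷ 6.428 = NZD 497,668.51
NZD 497,668.51 ÷ 1.143 = AUD 435,405.52

AUD 435,405.52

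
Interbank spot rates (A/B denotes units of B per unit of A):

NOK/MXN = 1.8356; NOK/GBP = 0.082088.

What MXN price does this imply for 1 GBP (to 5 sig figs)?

1 GBP ÷ 0.082088 = 12.182 NOK
12.182 NOK × 1.8356 = 22.3614 MXN

GBP/MXN = 22.361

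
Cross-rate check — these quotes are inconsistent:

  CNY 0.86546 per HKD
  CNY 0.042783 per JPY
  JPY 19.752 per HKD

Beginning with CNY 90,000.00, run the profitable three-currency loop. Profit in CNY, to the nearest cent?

Profitable loop is CNY → JPY → HKD → CNY:
CNY 90,000.00 ÷ 0.042783 = JPY 2,103,639
JPY 2,103,639 ÷ 19.752 = HKD 106,502.60
HKD 106,502.60 × 0.86546 = CNY 92,173.74
Profit = CNY 92,173.74 − CNY 90,000.00

Profit: CNY 2,173.74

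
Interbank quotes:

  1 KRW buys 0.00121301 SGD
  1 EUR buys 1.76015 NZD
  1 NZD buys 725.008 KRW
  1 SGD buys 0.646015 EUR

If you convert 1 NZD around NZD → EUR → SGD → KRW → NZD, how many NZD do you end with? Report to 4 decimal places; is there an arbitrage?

Around NZD → EUR → SGD → KRW → NZD: 1 ÷ 1.76015 ÷ 0.646015 ÷ 0.00121301 ÷ 725.008 = 1.000001
Product ≈ 1 (deviation 0.000%, within rounding noise).

1.0000 (no arbitrage)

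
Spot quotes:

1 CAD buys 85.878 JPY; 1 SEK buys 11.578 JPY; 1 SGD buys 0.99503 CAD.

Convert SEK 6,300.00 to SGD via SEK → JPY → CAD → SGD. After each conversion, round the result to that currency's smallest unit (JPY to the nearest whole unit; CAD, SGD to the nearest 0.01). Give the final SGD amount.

SGD 853.60

SEK 6,300.00 × 11.578 = JPY 72,941
JPY 72,941 ÷ 85.878 = CAD 849.36
CAD 849.36 ÷ 0.99503 = SGD 853.60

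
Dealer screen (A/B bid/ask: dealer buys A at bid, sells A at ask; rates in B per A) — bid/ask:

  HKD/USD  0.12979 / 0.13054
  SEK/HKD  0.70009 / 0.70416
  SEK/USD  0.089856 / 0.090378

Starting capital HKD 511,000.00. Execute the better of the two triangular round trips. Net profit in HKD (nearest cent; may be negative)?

Net profit: HKD 2,751.71

Best loop HKD → USD → SEK → HKD:
HKD 511,000.00 × 0.12979 (sell HKD at bid) = USD 66,322.69
USD 66,322.69 ÷ 0.090378 (buy SEK at ask) = SEK 733,836.66
SEK 733,836.66 × 0.70009 (sell SEK at bid) = HKD 513,751.71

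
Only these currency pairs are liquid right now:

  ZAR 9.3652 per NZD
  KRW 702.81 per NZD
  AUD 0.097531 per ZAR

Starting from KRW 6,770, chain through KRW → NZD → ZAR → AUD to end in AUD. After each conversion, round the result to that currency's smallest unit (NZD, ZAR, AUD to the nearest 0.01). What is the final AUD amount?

KRW 6,770 ÷ 702.81 = NZD 9.63
NZD 9.63 × 9.3652 = ZAR 90.19
ZAR 90.19 × 0.097531 = AUD 8.80

AUD 8.80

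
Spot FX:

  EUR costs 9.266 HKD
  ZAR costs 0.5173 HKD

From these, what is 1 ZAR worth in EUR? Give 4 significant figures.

1 ZAR × 0.5173 = 0.5173 HKD
0.5173 HKD ÷ 9.266 = 0.0558278 EUR

ZAR/EUR = 0.05583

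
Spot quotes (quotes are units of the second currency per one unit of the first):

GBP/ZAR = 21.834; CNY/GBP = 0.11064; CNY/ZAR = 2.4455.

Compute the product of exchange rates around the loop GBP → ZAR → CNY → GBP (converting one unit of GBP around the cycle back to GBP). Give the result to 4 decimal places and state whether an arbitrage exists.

Around GBP → ZAR → CNY → GBP: 1 × 21.834 ÷ 2.4455 × 0.11064 = 0.987820
Product < 1; profitable direction is GBP → CNY → ZAR → GBP.

0.9878 (arbitrage exists)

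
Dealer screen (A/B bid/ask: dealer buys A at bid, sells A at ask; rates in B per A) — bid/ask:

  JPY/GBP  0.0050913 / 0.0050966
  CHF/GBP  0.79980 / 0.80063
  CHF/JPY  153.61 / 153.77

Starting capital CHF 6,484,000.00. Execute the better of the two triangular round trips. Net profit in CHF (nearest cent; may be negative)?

Best loop CHF → GBP → JPY → CHF:
CHF 6,484,000.00 × 0.79980 (sell CHF at bid) = GBP 5,185,903.20
GBP 5,185,903.20 ÷ 0.0050966 (buy JPY at ask) = JPY 1,017,522,113
JPY 1,017,522,113 ÷ 153.77 (buy CHF at ask) = CHF 6,617,169.23

Net profit: CHF 133,169.23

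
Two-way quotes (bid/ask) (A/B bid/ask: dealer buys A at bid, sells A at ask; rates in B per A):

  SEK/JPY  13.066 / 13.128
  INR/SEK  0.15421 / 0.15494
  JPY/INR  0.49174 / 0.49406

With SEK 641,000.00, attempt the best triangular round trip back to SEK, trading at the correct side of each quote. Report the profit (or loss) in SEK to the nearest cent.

Best loop SEK → INR → JPY → SEK:
SEK 641,000.00 ÷ 0.15494 (buy INR at ask) = INR 4,137,085.32
INR 4,137,085.32 ÷ 0.49406 (buy JPY at ask) = JPY 8,373,650
JPY 8,373,650 ÷ 13.128 (buy SEK at ask) = SEK 637,846.56

Net result: SEK -3,153.44 (no profitable arbitrage after spreads)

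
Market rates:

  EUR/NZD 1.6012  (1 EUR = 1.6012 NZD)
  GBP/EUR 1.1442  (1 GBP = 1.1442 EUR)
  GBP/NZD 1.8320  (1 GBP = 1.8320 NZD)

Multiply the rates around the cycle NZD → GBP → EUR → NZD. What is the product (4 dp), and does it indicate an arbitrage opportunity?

Around NZD → GBP → EUR → NZD: 1 ÷ 1.8320 × 1.1442 × 1.6012 = 1.000051
Product ≈ 1 (deviation 0.005%, within rounding noise).

1.0001 (no arbitrage)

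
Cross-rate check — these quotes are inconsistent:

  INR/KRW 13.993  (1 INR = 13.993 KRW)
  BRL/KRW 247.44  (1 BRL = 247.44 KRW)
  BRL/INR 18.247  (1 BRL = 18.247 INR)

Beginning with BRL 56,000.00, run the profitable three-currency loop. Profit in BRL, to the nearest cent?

Profit: BRL 1,785.71

Profitable loop is BRL → INR → KRW → BRL:
BRL 56,000.00 × 18.247 = INR 1,021,832.00
INR 1,021,832.00 × 13.993 = KRW 14,298,495
KRW 14,298,495 ÷ 247.44 = BRL 57,785.71
Profit = BRL 57,785.71 − BRL 56,000.00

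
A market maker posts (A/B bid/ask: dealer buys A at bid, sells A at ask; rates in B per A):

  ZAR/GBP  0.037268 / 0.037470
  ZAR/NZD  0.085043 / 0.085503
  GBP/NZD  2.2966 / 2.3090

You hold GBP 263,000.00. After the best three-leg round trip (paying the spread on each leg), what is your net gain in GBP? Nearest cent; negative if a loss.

Net profit: GBP 266.65

Best loop GBP → NZD → ZAR → GBP:
GBP 263,000.00 × 2.2966 (sell GBP at bid) = NZD 604,005.80
NZD 604,005.80 ÷ 0.085503 (buy ZAR at ask) = ZAR 7,064,147.46
ZAR 7,064,147.46 × 0.037268 (sell ZAR at bid) = GBP 263,266.65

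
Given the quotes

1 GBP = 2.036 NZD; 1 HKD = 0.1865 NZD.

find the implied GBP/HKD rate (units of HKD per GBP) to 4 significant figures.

GBP/HKD = 10.92

1 GBP × 2.036 = 2.036 NZD
2.036 NZD ÷ 0.1865 = 10.9169 HKD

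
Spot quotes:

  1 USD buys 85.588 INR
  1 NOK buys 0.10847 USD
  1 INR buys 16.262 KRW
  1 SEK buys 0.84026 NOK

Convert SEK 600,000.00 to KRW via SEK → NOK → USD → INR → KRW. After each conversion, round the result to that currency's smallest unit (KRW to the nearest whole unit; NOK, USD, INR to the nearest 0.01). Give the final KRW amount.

SEK 600,000.00 × 0.84026 = NOK 504,156.00
NOK 504,156.00 × 0.10847 = USD 54,685.80
USD 54,685.80 × 85.588 = INR 4,680,448.25
INR 4,680,448.25 × 16.262 = KRW 76,113,449

KRW 76,113,449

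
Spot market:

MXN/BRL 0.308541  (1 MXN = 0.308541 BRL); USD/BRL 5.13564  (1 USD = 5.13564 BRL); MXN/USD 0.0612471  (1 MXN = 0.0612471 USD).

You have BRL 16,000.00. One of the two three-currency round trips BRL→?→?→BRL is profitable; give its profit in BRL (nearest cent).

Profit: BRL 311.25

Profitable loop is BRL → MXN → USD → BRL:
BRL 16,000.00 ÷ 0.308541 = MXN 51,856.97
MXN 51,856.97 × 0.0612471 = USD 3,176.09
USD 3,176.09 × 5.13564 = BRL 16,311.25
Profit = BRL 16,311.25 − BRL 16,000.00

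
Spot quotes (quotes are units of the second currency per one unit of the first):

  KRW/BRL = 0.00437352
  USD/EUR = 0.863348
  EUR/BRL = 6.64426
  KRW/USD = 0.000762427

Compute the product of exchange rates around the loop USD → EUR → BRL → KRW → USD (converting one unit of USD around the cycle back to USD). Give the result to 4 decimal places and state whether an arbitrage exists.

Around USD → EUR → BRL → KRW → USD: 1 × 0.863348 × 6.64426 ÷ 0.00437352 × 0.000762427 = 0.999999
Product ≈ 1 (deviation 0.000%, within rounding noise).

1.0000 (no arbitrage)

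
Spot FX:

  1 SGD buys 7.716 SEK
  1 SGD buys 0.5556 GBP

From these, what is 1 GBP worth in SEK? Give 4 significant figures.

GBP/SEK = 13.89

1 GBP ÷ 0.5556 = 1.79986 SGD
1.79986 SGD × 7.716 = 13.8877 SEK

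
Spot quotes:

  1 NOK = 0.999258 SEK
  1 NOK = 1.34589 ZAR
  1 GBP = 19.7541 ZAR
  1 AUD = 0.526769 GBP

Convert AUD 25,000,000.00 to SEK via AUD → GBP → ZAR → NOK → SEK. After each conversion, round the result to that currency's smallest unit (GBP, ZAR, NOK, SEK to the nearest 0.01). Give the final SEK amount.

SEK 193,145,917.64

AUD 25,000,000.00 × 0.526769 = GBP 13,169,225.00
GBP 13,169,225.00 × 19.7541 = ZAR 260,146,187.57
ZAR 260,146,187.57 ÷ 1.34589 = NOK 193,289,338.33
NOK 193,289,338.33 × 0.999258 = SEK 193,145,917.64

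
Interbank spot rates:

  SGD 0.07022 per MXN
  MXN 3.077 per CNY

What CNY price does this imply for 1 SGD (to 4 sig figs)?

SGD/CNY = 4.628

1 SGD ÷ 0.07022 = 14.241 MXN
14.241 MXN ÷ 3.077 = 4.6282 CNY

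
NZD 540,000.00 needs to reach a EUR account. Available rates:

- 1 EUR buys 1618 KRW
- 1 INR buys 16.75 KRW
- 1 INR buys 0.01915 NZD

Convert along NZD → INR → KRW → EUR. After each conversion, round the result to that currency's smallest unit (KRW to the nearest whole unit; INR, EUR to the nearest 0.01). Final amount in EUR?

EUR 291,918.27

NZD 540,000.00 ÷ 0.01915 = INR 28,198,433.42
INR 28,198,433.42 × 16.75 = KRW 472,323,760
KRW 472,323,760 ÷ 1618 = EUR 291,918.27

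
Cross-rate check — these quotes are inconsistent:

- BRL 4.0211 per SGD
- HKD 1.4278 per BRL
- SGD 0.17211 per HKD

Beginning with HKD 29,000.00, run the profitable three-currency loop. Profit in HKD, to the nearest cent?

Profit: HKD 348.08

Profitable loop is HKD → BRL → SGD → HKD:
HKD 29,000.00 ÷ 1.4278 = BRL 20,310.97
BRL 20,310.97 ÷ 4.0211 = SGD 5,051.10
SGD 5,051.10 ÷ 0.17211 = HKD 29,348.08
Profit = HKD 29,348.08 − HKD 29,000.00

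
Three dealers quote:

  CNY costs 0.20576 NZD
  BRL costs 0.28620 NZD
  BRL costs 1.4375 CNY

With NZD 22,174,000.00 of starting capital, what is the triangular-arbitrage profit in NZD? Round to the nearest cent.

Profitable loop is NZD → BRL → CNY → NZD:
NZD 22,174,000.00 ÷ 0.28620 = BRL 77,477,288.61
BRL 77,477,288.61 × 1.4375 = CNY 111,373,602.38
CNY 111,373,602.38 × 0.20576 = NZD 22,916,232.42
Profit = NZD 22,916,232.42 − NZD 22,174,000.00

Profit: NZD 742,232.42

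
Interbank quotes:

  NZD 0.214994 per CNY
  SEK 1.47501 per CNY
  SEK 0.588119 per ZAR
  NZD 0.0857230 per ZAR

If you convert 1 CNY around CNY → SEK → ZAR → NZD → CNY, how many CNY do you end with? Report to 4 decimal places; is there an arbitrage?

Around CNY → SEK → ZAR → NZD → CNY: 1 × 1.47501 ÷ 0.588119 × 0.0857230 ÷ 0.214994 = 1.000002
Product ≈ 1 (deviation 0.000%, within rounding noise).

1.0000 (no arbitrage)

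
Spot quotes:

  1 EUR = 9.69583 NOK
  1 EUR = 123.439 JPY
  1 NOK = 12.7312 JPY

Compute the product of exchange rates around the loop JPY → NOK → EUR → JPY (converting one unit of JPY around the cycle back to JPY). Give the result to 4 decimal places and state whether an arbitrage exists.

1.0000 (no arbitrage)

Around JPY → NOK → EUR → JPY: 1 ÷ 12.7312 ÷ 9.69583 × 123.439 = 0.999996
Product ≈ 1 (deviation 0.000%, within rounding noise).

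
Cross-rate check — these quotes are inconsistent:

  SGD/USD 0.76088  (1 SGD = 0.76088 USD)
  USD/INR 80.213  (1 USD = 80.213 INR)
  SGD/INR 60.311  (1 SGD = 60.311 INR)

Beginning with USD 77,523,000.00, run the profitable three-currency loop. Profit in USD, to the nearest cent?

Profitable loop is USD → INR → SGD → USD:
USD 77,523,000.00 × 80.213 = INR 6,218,352,399.00
INR 6,218,352,399.00 ÷ 60.311 = SGD 103,104,780.21
SGD 103,104,780.21 × 0.76088 = USD 78,450,365.16
Profit = USD 78,450,365.16 − USD 77,523,000.00

Profit: USD 927,365.16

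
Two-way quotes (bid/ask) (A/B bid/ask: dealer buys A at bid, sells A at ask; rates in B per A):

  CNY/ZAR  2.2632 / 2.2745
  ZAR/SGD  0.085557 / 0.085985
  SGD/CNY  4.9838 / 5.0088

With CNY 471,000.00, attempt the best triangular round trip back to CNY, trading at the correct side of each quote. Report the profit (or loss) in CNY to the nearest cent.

Net profit: CNY 9,815.63

Best loop CNY → SGD → ZAR → CNY:
CNY 471,000.00 ÷ 5.0088 (buy SGD at ask) = SGD 94,034.50
SGD 94,034.50 ÷ 0.085985 (buy ZAR at ask) = ZAR 1,093,615.16
ZAR 1,093,615.16 ÷ 2.2745 (buy CNY at ask) = CNY 480,815.63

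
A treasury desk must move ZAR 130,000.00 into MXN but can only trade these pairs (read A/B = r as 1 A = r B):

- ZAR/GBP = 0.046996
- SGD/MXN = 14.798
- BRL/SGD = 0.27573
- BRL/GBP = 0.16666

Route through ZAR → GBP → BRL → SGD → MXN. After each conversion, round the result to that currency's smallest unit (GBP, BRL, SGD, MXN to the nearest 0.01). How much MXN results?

ZAR 130,000.00 × 0.046996 = GBP 6,109.48
GBP 6,109.48 ÷ 0.16666 = BRL 36,658.35
BRL 36,658.35 × 0.27573 = SGD 10,107.81
SGD 10,107.81 × 14.798 = MXN 149,575.37

MXN 149,575.37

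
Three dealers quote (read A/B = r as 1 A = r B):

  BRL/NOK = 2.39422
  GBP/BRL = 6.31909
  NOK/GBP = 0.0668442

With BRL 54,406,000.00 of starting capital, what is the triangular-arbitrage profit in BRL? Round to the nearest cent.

Profitable loop is BRL → NOK → GBP → BRL:
BRL 54,406,000.00 × 2.39422 = NOK 130,259,933.32
NOK 130,259,933.32 × 0.0668442 = GBP 8,707,121.03
GBP 8,707,121.03 × 6.31909 = BRL 55,021,081.46
Profit = BRL 55,021,081.46 − BRL 54,406,000.00

Profit: BRL 615,081.46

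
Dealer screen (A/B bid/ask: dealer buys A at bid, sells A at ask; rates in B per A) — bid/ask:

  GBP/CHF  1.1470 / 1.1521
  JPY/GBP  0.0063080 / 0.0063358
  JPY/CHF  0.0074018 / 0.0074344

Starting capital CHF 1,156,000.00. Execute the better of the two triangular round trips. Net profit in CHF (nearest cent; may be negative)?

Net profit: CHF 16,204.93

Best loop CHF → GBP → JPY → CHF:
CHF 1,156,000.00 ÷ 1.1521 (buy GBP at ask) = GBP 1,003,385.12
GBP 1,003,385.12 ÷ 0.0063358 (buy JPY at ask) = JPY 158,367,550
JPY 158,367,550 × 0.0074018 (sell JPY at bid) = CHF 1,172,204.93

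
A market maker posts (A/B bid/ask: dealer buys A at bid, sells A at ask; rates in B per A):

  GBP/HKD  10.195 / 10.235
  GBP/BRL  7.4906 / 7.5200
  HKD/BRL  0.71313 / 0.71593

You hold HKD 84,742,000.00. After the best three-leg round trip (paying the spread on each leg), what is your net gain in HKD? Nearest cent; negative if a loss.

Net profit: HKD 1,885,724.68

Best loop HKD → GBP → BRL → HKD:
HKD 84,742,000.00 ÷ 10.235 (buy GBP at ask) = GBP 8,279,628.72
GBP 8,279,628.72 × 7.4906 (sell GBP at bid) = BRL 62,019,386.93
BRL 62,019,386.93 ÷ 0.71593 (buy HKD at ask) = HKD 86,627,724.68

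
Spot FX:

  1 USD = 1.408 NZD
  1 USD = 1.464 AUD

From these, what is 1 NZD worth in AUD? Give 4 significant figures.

NZD/AUD = 1.040

1 NZD ÷ 1.408 = 0.710227 USD
0.710227 USD × 1.464 = 1.03977 AUD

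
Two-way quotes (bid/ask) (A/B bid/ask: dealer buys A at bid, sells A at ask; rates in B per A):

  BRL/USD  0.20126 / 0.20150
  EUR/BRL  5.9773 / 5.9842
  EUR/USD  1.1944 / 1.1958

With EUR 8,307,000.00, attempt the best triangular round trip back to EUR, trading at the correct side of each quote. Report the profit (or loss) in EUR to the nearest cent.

Net profit: EUR 49,957.30

Best loop EUR → BRL → USD → EUR:
EUR 8,307,000.00 × 5.9773 (sell EUR at bid) = BRL 49,653,431.10
BRL 49,653,431.10 × 0.20126 (sell BRL at bid) = USD 9,993,249.54
USD 9,993,249.54 ÷ 1.1958 (buy EUR at ask) = EUR 8,356,957.30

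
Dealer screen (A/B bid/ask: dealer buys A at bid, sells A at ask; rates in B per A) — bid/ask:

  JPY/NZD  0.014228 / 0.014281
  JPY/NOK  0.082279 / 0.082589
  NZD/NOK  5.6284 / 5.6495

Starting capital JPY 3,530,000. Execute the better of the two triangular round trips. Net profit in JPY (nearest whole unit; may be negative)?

Best loop JPY → NOK → NZD → JPY:
JPY 3,530,000 × 0.082279 (sell JPY at bid) = NOK 290,444.87
NOK 290,444.87 ÷ 5.6495 (buy NZD at ask) = NZD 51,410.72
NZD 51,410.72 ÷ 0.014281 (buy JPY at ask) = JPY 3,599,938

Net profit: JPY 69,938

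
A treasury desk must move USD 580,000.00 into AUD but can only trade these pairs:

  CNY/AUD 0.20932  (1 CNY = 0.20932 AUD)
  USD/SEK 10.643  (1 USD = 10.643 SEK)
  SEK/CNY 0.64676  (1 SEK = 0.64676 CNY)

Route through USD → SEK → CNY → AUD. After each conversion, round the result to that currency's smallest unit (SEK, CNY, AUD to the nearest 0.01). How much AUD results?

USD 580,000.00 × 10.643 = SEK 6,172,940.00
SEK 6,172,940.00 × 0.64676 = CNY 3,992,410.67
CNY 3,992,410.67 × 0.20932 = AUD 835,691.40

AUD 835,691.40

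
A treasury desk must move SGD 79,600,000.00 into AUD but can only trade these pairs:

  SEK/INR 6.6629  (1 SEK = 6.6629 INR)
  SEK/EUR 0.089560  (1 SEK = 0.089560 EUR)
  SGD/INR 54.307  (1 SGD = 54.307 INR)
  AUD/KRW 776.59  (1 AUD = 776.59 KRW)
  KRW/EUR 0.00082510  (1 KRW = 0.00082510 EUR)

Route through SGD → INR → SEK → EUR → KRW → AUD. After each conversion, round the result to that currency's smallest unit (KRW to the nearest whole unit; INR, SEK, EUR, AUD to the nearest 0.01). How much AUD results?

SGD 79,600,000.00 × 54.307 = INR 4,322,837,200.00
INR 4,322,837,200.00 ÷ 6.6629 = SEK 648,792,147.56
SEK 648,792,147.56 × 0.089560 = EUR 58,105,824.74
EUR 58,105,824.74 ÷ 0.00082510 = KRW 70,422,766,622
KRW 70,422,766,622 ÷ 776.59 = AUD 90,682,041.52

AUD 90,682,041.52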